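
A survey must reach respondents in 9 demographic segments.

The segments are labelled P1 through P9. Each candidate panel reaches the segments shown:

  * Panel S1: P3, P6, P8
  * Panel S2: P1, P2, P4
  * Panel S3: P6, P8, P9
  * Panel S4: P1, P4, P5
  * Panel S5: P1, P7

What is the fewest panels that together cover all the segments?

5

Take {S1, S2, S3, S4, S5}. Their union is {P1, P2, P3, P4, P5, P6, P7, P8, P9}, which is all 9 segments.
No 4 of the 5 panels cover everything (all 5 combinations miss at least one segment), so 5 is optimal.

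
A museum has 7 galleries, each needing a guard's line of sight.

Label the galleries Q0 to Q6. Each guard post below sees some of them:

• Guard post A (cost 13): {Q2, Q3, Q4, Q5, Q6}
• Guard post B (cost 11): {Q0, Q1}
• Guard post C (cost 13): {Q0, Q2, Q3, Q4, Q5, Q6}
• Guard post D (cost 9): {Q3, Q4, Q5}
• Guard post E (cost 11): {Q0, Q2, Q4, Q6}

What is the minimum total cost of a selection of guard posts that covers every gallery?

24

A, B together cover every gallery (A ∪ B = {Q0, Q1, Q2, Q3, Q4, Q5, Q6}); total cost 13 + 11 = 24.
No covering selection has total cost below 24.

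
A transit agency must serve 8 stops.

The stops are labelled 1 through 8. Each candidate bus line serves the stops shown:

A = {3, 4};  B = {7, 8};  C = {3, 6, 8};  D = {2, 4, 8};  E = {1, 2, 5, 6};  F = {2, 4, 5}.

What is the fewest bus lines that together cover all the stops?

3

Take {A, B, E}. Their union is {1, 2, 3, 4, 5, 6, 7, 8}, which is all 8 stops.
Only E contains 1, so E is forced; the remaining 4 stops need at least 2 more bus lines (each remaining bus line adds at most 2) — so at least 3 bus lines are needed, and 3 is optimal.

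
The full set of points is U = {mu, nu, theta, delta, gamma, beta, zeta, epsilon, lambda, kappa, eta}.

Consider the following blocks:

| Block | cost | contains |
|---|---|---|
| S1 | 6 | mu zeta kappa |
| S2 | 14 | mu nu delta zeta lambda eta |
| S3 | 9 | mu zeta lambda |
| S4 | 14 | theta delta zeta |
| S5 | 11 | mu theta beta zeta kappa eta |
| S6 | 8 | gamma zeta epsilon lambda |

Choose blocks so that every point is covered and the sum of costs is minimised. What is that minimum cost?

S2, S5, S6 together cover every point (S2 ∪ S5 ∪ S6 = {mu, nu, theta, delta, gamma, beta, zeta, epsilon, lambda, kappa, eta}); total cost 14 + 11 + 8 = 33.
No covering selection has total cost below 33.

33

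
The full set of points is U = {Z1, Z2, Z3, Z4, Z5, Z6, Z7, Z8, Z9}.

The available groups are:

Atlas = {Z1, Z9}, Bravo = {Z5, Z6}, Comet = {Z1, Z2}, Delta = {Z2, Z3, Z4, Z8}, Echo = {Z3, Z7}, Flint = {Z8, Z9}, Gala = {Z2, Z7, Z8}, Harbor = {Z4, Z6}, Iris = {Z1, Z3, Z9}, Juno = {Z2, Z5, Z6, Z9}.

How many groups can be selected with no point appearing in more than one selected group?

4

Bravo, Comet, Echo, Flint are pairwise disjoint (Bravo={Z5,Z6}; Comet={Z1,Z2}; Echo={Z3,Z7}; Flint={Z8,Z9}).
Every remaining group overlaps one of these, and no 5 of the listed groups are pairwise disjoint, so 4 is the maximum.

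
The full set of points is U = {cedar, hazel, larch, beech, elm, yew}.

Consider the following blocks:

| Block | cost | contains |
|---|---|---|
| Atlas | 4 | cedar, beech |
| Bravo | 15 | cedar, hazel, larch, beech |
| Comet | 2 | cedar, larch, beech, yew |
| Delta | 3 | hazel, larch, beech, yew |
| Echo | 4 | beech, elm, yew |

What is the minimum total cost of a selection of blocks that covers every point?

Comet, Delta, Echo together cover every point (Comet ∪ Delta ∪ Echo = {cedar, hazel, larch, beech, elm, yew}); total cost 2 + 3 + 4 = 9.
No covering selection has total cost below 9.

9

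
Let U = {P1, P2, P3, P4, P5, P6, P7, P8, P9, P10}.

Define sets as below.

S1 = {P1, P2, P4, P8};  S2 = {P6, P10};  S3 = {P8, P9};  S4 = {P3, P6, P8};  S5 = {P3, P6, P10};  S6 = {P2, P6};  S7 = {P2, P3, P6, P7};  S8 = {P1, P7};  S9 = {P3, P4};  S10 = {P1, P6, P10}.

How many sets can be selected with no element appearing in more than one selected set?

S3, S6, S8, S9 are pairwise disjoint (S3={P8,P9}; S6={P2,P6}; S8={P1,P7}; S9={P3,P4}).
Every remaining set overlaps one of these, and no 5 of the listed sets are pairwise disjoint, so 4 is the maximum.

4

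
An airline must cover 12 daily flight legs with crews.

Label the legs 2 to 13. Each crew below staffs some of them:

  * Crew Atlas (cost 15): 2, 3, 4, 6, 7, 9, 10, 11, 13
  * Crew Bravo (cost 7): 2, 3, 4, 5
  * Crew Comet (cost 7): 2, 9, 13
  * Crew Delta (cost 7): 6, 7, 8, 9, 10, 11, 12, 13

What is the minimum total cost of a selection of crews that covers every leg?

Bravo, Delta together cover every leg (Bravo ∪ Delta = {2, 3, 4, 5, 6, 7, 8, 9, 10, 11, 12, 13}); total cost 7 + 7 = 14.
No covering selection has total cost below 14.

14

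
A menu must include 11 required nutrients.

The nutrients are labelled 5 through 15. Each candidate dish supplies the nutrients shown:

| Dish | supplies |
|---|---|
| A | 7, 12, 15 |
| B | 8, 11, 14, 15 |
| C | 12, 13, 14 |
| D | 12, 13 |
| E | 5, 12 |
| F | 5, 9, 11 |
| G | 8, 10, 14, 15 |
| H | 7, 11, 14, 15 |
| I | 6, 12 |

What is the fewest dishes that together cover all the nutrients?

Take {C, F, G, H, I}. Their union is {5, 6, 7, 8, 9, 10, 11, 12, 13, 14, 15}, which is all 11 nutrients.
No 4 of the 9 dishes cover everything (all 126 combinations miss at least one nutrient), so 5 is optimal.

5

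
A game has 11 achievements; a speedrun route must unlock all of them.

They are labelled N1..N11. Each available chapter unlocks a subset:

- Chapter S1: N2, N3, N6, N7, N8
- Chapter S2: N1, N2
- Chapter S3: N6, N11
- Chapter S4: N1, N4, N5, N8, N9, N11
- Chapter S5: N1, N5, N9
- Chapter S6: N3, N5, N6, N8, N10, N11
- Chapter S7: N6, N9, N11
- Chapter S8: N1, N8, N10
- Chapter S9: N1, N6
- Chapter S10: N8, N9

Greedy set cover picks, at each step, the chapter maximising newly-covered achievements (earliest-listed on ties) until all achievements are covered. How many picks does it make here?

3

Greedy: pick S4 (covers 6 new) → pick S1 (covers 4 new) → pick S6 (covers 1 new). Total picks: 3.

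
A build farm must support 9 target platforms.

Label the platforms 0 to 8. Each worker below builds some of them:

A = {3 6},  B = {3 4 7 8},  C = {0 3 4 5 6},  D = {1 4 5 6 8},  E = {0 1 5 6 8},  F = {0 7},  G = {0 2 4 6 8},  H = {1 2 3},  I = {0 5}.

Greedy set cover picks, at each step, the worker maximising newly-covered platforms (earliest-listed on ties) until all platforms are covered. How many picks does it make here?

3

Greedy: pick C (covers 5 new) → pick B (covers 2 new) → pick H (covers 2 new). Total picks: 3.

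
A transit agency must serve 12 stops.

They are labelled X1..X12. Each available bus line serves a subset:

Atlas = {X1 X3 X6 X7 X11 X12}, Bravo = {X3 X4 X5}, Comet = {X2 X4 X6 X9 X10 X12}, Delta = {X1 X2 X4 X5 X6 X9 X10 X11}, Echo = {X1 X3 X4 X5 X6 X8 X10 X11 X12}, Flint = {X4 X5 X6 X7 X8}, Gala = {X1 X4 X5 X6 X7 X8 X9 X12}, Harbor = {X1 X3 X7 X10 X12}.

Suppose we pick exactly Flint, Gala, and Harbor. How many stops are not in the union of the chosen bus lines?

2

Union of Flint, Gala, Harbor = {X1, X3, X4, X5, X6, X7, X8, X9, X10, X12}.
Not covered: X2, X11 — 2 stops.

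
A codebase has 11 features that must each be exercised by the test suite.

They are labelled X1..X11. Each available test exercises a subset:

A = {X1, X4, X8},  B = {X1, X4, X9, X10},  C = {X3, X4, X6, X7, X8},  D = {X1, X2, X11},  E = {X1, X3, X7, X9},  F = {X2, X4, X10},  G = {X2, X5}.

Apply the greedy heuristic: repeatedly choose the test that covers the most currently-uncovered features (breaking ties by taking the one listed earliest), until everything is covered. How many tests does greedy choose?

Greedy: pick C (covers 5 new) → pick B (covers 3 new) → pick D (covers 2 new) → pick G (covers 1 new). Total picks: 4.

4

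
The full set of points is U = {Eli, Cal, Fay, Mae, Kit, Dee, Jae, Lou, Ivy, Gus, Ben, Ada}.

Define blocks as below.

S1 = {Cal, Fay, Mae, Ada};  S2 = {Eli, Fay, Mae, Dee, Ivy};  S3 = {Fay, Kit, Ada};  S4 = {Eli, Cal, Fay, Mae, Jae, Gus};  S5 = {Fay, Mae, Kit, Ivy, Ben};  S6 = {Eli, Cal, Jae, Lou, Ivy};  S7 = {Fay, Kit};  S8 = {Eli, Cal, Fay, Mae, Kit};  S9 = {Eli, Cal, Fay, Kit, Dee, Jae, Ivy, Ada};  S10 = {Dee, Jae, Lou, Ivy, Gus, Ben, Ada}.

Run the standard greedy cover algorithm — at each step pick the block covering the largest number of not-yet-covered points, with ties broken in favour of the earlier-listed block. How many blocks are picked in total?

Greedy: pick S9 (covers 8 new) → pick S10 (covers 3 new) → pick S1 (covers 1 new). Total picks: 3.
(The true minimum cover uses only 2 blocks, so greedy is not optimal here.)

3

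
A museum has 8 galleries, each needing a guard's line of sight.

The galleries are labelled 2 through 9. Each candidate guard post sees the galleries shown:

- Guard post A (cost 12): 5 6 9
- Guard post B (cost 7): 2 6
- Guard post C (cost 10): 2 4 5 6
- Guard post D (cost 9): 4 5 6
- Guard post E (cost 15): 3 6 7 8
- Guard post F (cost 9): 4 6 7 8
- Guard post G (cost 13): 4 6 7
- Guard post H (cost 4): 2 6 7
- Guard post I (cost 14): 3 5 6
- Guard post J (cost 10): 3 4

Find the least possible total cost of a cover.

A, F, H, J together cover every gallery (A ∪ F ∪ H ∪ J = {2, 3, 4, 5, 6, 7, 8, 9}); total cost 12 + 9 + 4 + 10 = 35.
The greedy pick H, D, E, A costs 40; no covering selection beats 35.

35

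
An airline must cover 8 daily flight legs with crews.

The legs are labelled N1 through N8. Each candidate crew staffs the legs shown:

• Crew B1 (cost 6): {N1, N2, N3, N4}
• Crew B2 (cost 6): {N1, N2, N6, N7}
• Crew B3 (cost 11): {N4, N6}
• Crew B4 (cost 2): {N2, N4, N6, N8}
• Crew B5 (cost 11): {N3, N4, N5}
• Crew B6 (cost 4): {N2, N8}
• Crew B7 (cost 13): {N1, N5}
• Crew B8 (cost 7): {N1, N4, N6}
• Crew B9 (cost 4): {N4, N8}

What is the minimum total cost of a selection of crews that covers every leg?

19

B2, B4, B5 together cover every leg (B2 ∪ B4 ∪ B5 = {N1, N2, N3, N4, N5, N6, N7, N8}); total cost 6 + 2 + 11 = 19.
The greedy pick B4, B1, B2, B5 costs 25; no covering selection beats 19.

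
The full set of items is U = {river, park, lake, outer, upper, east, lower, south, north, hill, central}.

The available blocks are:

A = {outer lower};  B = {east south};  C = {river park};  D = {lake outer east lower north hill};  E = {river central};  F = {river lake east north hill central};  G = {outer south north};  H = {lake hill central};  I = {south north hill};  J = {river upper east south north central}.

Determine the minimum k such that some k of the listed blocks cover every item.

3

Take {C, D, J}. Their union is {river, park, lake, outer, upper, east, lower, south, north, hill, central}, which is all 11 items.
Only C contains park, so C is forced; the remaining 9 items need at least 2 more blocks (each remaining block adds at most 6) — so at least 3 blocks are needed, and 3 is optimal.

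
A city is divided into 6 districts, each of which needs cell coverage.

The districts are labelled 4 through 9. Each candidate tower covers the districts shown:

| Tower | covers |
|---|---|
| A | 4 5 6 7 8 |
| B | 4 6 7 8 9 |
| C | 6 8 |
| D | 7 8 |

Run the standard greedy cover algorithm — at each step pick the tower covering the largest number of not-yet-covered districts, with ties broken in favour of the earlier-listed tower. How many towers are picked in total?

Greedy: pick A (covers 5 new) → pick B (covers 1 new). Total picks: 2.

2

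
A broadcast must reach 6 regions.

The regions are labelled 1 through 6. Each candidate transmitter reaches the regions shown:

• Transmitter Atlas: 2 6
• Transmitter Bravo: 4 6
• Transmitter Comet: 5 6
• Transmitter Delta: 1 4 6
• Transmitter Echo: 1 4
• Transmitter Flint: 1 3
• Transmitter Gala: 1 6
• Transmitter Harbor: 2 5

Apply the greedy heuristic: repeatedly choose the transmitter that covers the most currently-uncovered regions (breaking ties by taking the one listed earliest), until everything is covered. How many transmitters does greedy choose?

3

Greedy: pick Delta (covers 3 new) → pick Harbor (covers 2 new) → pick Flint (covers 1 new). Total picks: 3.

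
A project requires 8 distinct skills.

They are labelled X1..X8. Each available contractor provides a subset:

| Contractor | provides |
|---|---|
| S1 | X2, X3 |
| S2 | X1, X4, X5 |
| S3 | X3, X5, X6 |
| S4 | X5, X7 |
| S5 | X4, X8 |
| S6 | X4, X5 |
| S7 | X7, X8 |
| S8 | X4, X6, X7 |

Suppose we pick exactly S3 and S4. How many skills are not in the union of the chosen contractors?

4

Union of S3, S4 = {X3, X5, X6, X7}.
Not covered: X1, X2, X4, X8 — 4 skills.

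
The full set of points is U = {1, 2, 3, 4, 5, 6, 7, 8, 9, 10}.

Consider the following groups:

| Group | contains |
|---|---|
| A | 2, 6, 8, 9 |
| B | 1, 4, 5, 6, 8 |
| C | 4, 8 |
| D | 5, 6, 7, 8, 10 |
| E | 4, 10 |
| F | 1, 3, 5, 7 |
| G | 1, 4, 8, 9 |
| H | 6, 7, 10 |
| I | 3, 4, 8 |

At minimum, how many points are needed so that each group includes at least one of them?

The 3 points {4, 5, 6} hit every group.
The groups A, E, F are pairwise disjoint, so any hitting set needs a separate point for each — at least 3. Hence 3 is optimal.

3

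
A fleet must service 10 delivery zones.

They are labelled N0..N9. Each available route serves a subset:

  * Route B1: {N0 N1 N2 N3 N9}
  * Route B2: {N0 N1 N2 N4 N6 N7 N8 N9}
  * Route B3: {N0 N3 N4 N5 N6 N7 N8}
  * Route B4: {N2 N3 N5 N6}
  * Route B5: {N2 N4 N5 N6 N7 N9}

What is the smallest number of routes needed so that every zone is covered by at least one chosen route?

2

B1 and B3 together: B1 ∪ B3 = {N0, N1, N2, N3, N4, N5, N6, N7, N8, N9} — every zone is covered.
No single route has all 10 zones (the largest, B2, has 8), so 2 is optimal.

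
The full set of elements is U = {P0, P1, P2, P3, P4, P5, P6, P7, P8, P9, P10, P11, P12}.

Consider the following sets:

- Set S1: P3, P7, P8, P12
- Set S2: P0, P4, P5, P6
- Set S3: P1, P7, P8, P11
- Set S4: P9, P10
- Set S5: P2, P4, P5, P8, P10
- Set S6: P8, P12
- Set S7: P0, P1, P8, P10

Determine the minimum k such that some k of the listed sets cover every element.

5

S1, S2, S3, S4, and S5 cover everything between them: the union {P0, P1, P2, P3, P4, P5, P6, P7, P8, P9, P10, P11, P12} is all of U.
No 4 of the 7 sets cover everything (all 35 combinations miss at least one element), so 5 is optimal.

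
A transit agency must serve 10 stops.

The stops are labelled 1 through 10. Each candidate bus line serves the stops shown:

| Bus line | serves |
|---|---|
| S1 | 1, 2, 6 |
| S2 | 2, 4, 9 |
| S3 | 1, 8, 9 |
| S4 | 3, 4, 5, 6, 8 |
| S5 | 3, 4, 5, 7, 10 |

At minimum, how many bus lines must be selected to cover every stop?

3

Take {S1, S3, S5}. Their union is {1, 2, 3, 4, 5, 6, 7, 8, 9, 10}, which is all 10 stops.
Only S5 contains 7, so S5 is forced; the remaining 5 stops need at least 2 more bus lines (each remaining bus line adds at most 3) — so at least 3 bus lines are needed, and 3 is optimal.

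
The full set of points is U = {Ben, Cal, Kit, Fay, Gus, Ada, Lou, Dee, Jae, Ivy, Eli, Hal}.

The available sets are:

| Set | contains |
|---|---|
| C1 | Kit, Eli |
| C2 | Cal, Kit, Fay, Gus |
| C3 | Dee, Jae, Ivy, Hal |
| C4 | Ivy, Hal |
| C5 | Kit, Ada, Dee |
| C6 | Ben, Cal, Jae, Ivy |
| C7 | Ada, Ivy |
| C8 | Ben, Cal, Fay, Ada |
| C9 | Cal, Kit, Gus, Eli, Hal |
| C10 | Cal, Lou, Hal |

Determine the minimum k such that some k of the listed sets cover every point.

4

C3 and C8 and C9 and C10 together: C3 ∪ C8 ∪ C9 ∪ C10 = {Ben, Cal, Kit, Fay, Gus, Ada, Lou, Dee, Jae, Ivy, Eli, Hal} — every point is covered.
Only C10 contains Lou, so C10 is forced; the remaining 9 points need at least 3 more sets (each remaining set adds at most 3) — so at least 4 sets are needed, and 4 is optimal.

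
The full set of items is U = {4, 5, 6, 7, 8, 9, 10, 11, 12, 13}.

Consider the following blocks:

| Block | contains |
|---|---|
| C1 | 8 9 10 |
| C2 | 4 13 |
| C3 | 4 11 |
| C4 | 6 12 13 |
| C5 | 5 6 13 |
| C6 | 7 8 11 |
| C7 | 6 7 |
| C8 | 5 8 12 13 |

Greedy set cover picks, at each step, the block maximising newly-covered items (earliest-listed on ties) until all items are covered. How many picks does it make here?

Greedy: pick C8 (covers 4 new) → pick C1 (covers 2 new) → pick C3 (covers 2 new) → pick C7 (covers 2 new). Total picks: 4.

4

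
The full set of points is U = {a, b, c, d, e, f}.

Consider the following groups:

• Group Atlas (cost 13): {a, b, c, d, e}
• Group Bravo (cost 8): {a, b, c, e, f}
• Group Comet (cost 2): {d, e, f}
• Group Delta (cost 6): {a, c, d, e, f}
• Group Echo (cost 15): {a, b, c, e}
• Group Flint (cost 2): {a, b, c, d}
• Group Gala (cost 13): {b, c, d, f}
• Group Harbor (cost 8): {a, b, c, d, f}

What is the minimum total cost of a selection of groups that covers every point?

4

Comet, Flint together cover every point (Comet ∪ Flint = {a, b, c, d, e, f}); total cost 2 + 2 = 4.
No covering selection has total cost below 4.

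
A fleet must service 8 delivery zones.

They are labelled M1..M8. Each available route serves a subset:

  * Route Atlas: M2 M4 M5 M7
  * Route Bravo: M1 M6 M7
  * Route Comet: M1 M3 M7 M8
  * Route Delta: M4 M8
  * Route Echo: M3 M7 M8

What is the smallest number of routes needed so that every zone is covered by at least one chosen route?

3

Atlas and Bravo and Echo together: Atlas ∪ Bravo ∪ Echo = {M1, M2, M3, M4, M5, M6, M7, M8} — every zone is covered.
Only Atlas contains M2, so Atlas is forced; the remaining 4 zones need at least 2 more routes (each remaining route adds at most 3) — so at least 3 routes are needed, and 3 is optimal.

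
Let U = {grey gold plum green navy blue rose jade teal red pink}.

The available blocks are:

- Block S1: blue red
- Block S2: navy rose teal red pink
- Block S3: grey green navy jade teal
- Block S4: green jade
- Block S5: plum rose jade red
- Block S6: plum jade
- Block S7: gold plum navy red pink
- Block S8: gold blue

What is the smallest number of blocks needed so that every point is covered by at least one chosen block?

S2, S3, S5, and S8 cover everything between them: the union {grey, gold, plum, green, navy, blue, rose, jade, teal, red, pink} is all of U.
No 3 of the 8 blocks cover everything (all 56 combinations miss at least one point), so 4 is optimal.

4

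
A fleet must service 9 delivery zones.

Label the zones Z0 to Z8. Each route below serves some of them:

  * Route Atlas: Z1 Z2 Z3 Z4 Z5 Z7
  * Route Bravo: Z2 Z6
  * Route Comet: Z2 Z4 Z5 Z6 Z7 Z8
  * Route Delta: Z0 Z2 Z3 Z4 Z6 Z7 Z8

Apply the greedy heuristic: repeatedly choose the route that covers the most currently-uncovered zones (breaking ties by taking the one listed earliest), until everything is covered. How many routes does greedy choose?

2

Greedy: pick Delta (covers 7 new) → pick Atlas (covers 2 new). Total picks: 2.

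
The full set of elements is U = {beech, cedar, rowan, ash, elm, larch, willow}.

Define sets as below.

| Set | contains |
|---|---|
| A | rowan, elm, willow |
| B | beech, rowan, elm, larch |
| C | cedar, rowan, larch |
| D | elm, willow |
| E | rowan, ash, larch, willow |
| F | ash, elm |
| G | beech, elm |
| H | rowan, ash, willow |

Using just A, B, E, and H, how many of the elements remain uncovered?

1

Union of A, B, E, H = {beech, rowan, ash, elm, larch, willow}.
Not covered: cedar — 1 element.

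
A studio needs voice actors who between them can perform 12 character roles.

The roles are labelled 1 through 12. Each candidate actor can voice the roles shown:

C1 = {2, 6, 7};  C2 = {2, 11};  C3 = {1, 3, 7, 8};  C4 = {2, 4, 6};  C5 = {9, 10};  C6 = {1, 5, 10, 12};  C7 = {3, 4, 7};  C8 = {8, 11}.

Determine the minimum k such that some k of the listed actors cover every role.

5

C3 and C4 and C5 and C6 and C8 together: C3 ∪ C4 ∪ C5 ∪ C6 ∪ C8 = {1, 2, 3, 4, 5, 6, 7, 8, 9, 10, 11, 12} — every role is covered.
No 4 of the 8 actors cover everything (all 70 combinations miss at least one role), so 5 is optimal.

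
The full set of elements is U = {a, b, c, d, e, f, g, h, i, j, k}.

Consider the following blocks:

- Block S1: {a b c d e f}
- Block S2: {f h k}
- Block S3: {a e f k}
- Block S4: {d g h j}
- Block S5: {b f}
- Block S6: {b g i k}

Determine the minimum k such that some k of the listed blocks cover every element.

3

S1, S4, and S6 cover everything between them: the union {a, b, c, d, e, f, g, h, i, j, k} is all of U.
Only S1 contains c, so S1 is forced; the remaining 5 elements need at least 2 more blocks (each remaining block adds at most 3) — so at least 3 blocks are needed, and 3 is optimal.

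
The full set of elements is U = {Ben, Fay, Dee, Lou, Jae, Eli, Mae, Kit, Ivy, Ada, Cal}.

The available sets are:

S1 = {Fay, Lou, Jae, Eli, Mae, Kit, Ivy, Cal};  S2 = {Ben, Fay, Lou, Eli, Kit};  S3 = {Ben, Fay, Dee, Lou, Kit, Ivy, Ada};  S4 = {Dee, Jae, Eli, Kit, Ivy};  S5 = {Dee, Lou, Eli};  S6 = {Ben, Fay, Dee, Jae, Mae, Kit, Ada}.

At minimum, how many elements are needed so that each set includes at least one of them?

2

The 2 elements {Eli, Kit} hit every set.
No single element lies in every set, so at least 2 are needed and 2 is optimal.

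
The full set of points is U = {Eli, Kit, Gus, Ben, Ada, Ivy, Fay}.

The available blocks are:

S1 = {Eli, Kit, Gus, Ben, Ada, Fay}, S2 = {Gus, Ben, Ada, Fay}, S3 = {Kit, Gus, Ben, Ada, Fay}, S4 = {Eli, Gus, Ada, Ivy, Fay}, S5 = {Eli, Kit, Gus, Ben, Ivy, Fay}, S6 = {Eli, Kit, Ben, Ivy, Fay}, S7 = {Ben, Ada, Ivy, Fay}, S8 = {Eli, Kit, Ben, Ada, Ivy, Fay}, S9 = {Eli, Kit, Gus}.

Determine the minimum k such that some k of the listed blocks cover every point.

Take {S7, S9}. Their union is {Eli, Kit, Gus, Ben, Ada, Ivy, Fay}, which is all 7 points.
No single block has all 7 points (the largest, S1, has 6), so 2 is optimal.

2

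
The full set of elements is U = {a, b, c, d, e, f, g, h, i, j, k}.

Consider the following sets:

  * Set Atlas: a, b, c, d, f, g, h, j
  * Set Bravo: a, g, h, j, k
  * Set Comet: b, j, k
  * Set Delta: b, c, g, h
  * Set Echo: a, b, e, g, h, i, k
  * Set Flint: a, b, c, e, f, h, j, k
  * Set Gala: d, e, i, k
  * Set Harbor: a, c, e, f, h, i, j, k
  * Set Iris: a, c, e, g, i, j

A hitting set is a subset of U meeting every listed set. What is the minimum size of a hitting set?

2

T = {g, k} meets every set (each contains at least one member of T), and |T| = 2.
The sets Delta, Gala are pairwise disjoint, so any hitting set needs a separate element for each — at least 2. Hence 2 is optimal.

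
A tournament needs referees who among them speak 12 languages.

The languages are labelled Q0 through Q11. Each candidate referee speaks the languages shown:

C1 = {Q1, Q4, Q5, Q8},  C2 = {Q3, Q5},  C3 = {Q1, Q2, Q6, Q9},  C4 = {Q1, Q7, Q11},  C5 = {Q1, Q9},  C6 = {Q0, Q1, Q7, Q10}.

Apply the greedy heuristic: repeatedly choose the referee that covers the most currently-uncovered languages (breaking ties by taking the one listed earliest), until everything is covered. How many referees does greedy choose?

5

Greedy: pick C1 (covers 4 new) → pick C3 (covers 3 new) → pick C6 (covers 3 new) → pick C2 (covers 1 new) → pick C4 (covers 1 new). Total picks: 5.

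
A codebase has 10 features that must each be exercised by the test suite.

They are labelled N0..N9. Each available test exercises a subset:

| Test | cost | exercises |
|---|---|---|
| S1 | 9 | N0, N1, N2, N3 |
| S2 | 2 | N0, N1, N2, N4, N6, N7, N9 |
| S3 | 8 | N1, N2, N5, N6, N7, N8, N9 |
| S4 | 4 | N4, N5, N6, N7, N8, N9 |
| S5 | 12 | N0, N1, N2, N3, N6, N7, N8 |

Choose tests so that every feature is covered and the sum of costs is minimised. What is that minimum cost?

13

S1, S4 together cover every feature (S1 ∪ S4 = {N0, N1, N2, N3, N4, N5, N6, N7, N8, N9}); total cost 9 + 4 = 13.
The greedy pick S2, S4, S1 costs 15; no covering selection beats 13.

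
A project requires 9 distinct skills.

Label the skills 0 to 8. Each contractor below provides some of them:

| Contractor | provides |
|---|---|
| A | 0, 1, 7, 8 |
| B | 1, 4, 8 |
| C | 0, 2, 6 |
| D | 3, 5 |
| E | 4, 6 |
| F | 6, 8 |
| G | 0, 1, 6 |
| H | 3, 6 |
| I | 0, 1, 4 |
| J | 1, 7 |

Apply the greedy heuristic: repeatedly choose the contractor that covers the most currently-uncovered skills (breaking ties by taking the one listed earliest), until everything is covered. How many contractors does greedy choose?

4

Greedy: pick A (covers 4 new) → pick C (covers 2 new) → pick D (covers 2 new) → pick B (covers 1 new). Total picks: 4.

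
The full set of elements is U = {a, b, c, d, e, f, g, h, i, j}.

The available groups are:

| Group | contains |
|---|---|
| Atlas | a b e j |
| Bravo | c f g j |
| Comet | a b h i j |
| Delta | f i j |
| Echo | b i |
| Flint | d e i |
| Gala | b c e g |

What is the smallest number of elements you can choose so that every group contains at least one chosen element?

T = {c, i, j} meets every group (each contains at least one member of T), and |T| = 3.
No choice of 2 elements meets every group, so 3 is the minimum.

3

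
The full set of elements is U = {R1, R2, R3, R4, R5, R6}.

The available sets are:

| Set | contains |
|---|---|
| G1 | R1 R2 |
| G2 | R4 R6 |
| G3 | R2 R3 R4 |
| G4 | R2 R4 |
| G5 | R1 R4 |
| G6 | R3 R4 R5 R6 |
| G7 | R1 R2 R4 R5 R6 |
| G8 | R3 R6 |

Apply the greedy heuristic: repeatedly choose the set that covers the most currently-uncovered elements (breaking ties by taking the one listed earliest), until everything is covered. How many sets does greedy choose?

2

Greedy: pick G7 (covers 5 new) → pick G3 (covers 1 new). Total picks: 2.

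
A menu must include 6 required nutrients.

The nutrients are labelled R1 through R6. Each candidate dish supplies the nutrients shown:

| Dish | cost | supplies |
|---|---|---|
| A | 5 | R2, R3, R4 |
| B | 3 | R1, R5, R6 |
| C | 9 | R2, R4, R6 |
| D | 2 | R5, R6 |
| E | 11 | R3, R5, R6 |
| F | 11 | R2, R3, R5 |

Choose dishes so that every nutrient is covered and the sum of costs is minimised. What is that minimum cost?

A, B together cover every nutrient (A ∪ B = {R1, R2, R3, R4, R5, R6}); total cost 5 + 3 = 8.
No covering selection has total cost below 8.

8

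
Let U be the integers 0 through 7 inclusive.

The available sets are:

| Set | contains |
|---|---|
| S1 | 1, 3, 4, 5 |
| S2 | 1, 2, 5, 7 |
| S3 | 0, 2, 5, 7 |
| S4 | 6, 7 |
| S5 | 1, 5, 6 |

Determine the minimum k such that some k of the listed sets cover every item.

S1, S3, and S5 cover everything between them: the union {0, 1, 2, 3, 4, 5, 6, 7} is all of U.
Only S3 contains 0, so S3 is forced; the remaining 4 items need at least 2 more sets (each remaining set adds at most 3) — so at least 3 sets are needed, and 3 is optimal.

3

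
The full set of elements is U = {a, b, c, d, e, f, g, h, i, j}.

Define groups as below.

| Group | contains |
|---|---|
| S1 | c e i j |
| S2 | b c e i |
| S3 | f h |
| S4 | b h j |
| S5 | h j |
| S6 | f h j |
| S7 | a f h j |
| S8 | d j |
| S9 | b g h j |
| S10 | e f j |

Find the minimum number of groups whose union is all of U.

Take {S1, S7, S8, S9}. Their union is {a, b, c, d, e, f, g, h, i, j}, which is all 10 elements.
No 3 of the 10 groups cover everything (all 120 combinations miss at least one element), so 4 is optimal.

4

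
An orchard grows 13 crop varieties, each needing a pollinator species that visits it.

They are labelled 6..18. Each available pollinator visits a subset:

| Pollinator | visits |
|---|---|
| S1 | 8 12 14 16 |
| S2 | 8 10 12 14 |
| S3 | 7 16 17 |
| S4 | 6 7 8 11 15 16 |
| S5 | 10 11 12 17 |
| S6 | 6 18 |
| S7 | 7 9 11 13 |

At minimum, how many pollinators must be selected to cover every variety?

Take {S2, S3, S4, S6, S7}. Their union is {6, 7, 8, 9, 10, 11, 12, 13, 14, 15, 16, 17, 18}, which is all 13 varieties.
No 4 of the 7 pollinators cover everything (all 35 combinations miss at least one variety), so 5 is optimal.

5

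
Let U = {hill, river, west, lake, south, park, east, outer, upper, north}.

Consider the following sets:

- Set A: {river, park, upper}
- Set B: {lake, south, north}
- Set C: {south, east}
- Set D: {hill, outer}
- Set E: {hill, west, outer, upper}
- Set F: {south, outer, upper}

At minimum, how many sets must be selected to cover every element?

Take {A, B, C, E}. Their union is {hill, river, west, lake, south, park, east, outer, upper, north}, which is all 10 elements.
Only A contains river, so A is forced; the remaining 7 elements need at least 3 more sets (each remaining set adds at most 3) — so at least 4 sets are needed, and 4 is optimal.

4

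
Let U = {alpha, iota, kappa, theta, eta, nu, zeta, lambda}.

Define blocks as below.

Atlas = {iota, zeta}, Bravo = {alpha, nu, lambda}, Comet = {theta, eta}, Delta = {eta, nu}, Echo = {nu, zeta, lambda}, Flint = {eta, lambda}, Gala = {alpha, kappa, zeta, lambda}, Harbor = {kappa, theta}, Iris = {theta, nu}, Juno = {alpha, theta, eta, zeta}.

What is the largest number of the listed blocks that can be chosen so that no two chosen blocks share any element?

3

Atlas, Flint, Iris are pairwise disjoint (Atlas={iota,zeta}; Flint={eta,lambda}; Iris={theta,nu}).
Every remaining block overlaps one of these, and no 4 of the listed blocks are pairwise disjoint, so 3 is the maximum.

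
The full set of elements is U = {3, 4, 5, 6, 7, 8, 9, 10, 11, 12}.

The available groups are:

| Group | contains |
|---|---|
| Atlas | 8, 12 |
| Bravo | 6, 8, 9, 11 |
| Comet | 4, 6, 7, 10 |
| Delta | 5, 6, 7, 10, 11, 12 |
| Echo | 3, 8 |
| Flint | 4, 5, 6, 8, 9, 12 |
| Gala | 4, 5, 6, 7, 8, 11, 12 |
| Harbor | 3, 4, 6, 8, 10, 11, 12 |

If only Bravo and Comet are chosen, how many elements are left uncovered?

Union of Bravo, Comet = {4, 6, 7, 8, 9, 10, 11}.
Not covered: 3, 5, 12 — 3 elements.

3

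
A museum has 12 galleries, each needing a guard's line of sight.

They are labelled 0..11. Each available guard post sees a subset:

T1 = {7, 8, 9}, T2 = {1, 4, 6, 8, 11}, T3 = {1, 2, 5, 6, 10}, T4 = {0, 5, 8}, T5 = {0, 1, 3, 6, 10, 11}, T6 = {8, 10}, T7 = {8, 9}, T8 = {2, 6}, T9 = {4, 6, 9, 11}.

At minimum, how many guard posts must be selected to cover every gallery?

Take {T1, T3, T5, T9}. Their union is {0, 1, 2, 3, 4, 5, 6, 7, 8, 9, 10, 11}, which is all 12 galleries.
No 3 of the 9 guard posts cover everything (all 84 combinations miss at least one gallery), so 4 is optimal.

4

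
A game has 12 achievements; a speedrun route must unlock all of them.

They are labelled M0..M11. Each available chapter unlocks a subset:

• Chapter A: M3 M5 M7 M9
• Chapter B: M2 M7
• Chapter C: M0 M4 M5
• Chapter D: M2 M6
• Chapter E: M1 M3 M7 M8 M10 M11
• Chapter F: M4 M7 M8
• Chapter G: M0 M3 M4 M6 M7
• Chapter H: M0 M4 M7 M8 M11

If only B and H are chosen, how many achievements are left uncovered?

6

Union of B, H = {M0, M2, M4, M7, M8, M11}.
Not covered: M1, M3, M5, M6, M9, M10 — 6 achievements.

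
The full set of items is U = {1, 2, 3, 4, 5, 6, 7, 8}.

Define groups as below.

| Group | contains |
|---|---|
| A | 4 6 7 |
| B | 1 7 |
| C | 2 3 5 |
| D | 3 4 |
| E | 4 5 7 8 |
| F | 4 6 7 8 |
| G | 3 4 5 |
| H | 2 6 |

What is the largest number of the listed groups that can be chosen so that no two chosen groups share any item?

3

B, G, H are pairwise disjoint (B={1,7}; G={3,4,5}; H={2,6}).
Every remaining group overlaps one of these, and no 4 of the listed groups are pairwise disjoint, so 3 is the maximum.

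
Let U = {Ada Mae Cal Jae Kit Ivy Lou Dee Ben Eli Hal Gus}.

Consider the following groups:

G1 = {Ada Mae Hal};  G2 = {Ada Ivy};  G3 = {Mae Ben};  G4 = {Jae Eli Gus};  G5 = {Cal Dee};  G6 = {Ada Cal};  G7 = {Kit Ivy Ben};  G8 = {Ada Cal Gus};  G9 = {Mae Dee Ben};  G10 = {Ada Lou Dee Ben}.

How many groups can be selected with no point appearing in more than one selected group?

4

G1, G4, G5, G7 are pairwise disjoint (G1={Ada,Mae,Hal}; G4={Jae,Eli,Gus}; G5={Cal,Dee}; G7={Kit,Ivy,Ben}).
Every remaining group overlaps one of these, and no 5 of the listed groups are pairwise disjoint, so 4 is the maximum.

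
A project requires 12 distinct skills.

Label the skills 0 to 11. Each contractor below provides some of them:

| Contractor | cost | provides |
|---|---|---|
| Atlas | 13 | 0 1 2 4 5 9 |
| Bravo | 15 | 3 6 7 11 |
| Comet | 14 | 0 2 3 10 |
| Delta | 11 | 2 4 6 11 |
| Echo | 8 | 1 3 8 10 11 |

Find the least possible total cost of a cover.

Atlas, Bravo, Echo together cover every skill (Atlas ∪ Bravo ∪ Echo = {0, 1, 2, 3, 4, 5, 6, 7, 8, 9, 10, 11}); total cost 13 + 15 + 8 = 36.
No covering selection has total cost below 36.

36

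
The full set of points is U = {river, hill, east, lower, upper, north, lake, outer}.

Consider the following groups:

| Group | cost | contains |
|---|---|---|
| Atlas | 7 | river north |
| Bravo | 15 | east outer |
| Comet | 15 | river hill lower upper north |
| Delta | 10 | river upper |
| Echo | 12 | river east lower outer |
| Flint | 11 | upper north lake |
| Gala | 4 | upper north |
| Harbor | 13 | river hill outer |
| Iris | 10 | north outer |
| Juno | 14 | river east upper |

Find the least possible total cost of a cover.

36

Echo, Flint, Harbor together cover every point (Echo ∪ Flint ∪ Harbor = {river, hill, east, lower, upper, north, lake, outer}); total cost 12 + 11 + 13 = 36.
The greedy pick Gala, Echo, Flint, Harbor costs 40; no covering selection beats 36.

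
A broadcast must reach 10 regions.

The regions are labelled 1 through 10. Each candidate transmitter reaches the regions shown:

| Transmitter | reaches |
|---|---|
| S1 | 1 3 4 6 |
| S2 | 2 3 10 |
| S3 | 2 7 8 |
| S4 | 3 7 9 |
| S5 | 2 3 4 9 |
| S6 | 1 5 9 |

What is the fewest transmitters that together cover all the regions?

4

Take {S1, S2, S3, S6}. Their union is {1, 2, 3, 4, 5, 6, 7, 8, 9, 10}, which is all 10 regions.
Only S6 contains 5, so S6 is forced; the remaining 7 regions need at least 3 more transmitters (each remaining transmitter adds at most 3) — so at least 4 transmitters are needed, and 4 is optimal.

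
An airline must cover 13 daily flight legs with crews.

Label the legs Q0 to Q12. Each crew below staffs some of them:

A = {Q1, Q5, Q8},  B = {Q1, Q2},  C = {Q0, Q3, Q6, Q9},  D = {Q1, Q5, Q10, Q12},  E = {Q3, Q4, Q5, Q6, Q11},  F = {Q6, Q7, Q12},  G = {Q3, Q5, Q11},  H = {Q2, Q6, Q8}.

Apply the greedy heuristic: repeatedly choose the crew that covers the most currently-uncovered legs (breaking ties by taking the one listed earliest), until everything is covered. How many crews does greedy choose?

Greedy: pick E (covers 5 new) → pick D (covers 3 new) → pick C (covers 2 new) → pick H (covers 2 new) → pick F (covers 1 new). Total picks: 5.

5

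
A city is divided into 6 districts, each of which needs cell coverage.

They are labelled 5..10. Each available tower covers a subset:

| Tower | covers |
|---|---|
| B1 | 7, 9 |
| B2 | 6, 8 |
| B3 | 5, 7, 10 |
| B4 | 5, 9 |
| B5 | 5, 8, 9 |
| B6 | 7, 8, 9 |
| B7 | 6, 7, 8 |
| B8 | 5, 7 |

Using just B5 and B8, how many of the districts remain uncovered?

2

Union of B5, B8 = {5, 7, 8, 9}.
Not covered: 6, 10 — 2 districts.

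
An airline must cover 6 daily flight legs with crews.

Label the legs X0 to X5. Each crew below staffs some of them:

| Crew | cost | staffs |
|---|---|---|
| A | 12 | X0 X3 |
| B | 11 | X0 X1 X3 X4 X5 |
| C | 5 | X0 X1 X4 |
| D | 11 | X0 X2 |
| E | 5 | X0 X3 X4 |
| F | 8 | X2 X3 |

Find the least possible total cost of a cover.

B, F together cover every leg (B ∪ F = {X0, X1, X2, X3, X4, X5}); total cost 11 + 8 = 19.
The greedy pick C, F, B costs 24; no covering selection beats 19.

19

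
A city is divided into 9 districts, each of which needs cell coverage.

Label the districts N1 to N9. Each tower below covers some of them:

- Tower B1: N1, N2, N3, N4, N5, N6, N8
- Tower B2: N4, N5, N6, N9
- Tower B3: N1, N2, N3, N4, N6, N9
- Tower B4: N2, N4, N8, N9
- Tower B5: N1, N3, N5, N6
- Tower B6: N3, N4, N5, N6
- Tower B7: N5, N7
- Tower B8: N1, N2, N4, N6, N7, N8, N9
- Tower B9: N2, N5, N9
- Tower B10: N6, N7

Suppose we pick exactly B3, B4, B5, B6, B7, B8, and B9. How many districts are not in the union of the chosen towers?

0

Union of B3, B4, B5, B6, B7, B8, B9 = {N1, N2, N3, N4, N5, N6, N7, N8, N9} — that's every district, so 0 are uncovered.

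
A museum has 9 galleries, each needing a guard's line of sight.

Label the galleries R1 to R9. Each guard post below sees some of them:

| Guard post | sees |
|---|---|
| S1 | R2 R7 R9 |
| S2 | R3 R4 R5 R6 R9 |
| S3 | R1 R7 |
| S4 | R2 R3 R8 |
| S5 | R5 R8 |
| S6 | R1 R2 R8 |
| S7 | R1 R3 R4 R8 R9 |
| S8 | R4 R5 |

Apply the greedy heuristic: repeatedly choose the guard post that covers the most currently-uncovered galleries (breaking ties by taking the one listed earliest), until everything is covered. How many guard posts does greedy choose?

Greedy: pick S2 (covers 5 new) → pick S6 (covers 3 new) → pick S1 (covers 1 new). Total picks: 3.

3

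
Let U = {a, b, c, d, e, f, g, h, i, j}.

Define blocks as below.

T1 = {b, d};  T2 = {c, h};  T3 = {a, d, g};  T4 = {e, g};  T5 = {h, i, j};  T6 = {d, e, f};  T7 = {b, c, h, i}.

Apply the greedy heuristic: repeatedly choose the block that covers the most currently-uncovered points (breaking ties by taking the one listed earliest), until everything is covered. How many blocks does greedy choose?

4

Greedy: pick T7 (covers 4 new) → pick T3 (covers 3 new) → pick T6 (covers 2 new) → pick T5 (covers 1 new). Total picks: 4.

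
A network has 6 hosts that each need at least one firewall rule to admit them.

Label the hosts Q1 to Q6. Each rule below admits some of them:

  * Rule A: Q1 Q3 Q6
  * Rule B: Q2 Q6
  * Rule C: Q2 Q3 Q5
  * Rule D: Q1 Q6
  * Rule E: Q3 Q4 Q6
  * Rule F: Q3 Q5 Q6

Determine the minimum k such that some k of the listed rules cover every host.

C and D and E together: C ∪ D ∪ E = {Q1, Q2, Q3, Q4, Q5, Q6} — every host is covered.
Only E contains Q4, so E is forced; the remaining 3 hosts need at least 2 more rules (each remaining rule adds at most 2) — so at least 3 rules are needed, and 3 is optimal.

3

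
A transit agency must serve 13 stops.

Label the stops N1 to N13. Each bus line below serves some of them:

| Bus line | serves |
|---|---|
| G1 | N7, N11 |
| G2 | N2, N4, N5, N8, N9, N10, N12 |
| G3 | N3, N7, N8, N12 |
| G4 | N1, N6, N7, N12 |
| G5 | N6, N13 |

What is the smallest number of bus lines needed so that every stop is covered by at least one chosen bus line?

G1 and G2 and G3 and G4 and G5 together: G1 ∪ G2 ∪ G3 ∪ G4 ∪ G5 = {N1, N2, N3, N4, N5, N6, N7, N8, N9, N10, N11, N12, N13} — every stop is covered.
No 4 of the 5 bus lines cover everything (all 5 combinations miss at least one stop), so 5 is optimal.

5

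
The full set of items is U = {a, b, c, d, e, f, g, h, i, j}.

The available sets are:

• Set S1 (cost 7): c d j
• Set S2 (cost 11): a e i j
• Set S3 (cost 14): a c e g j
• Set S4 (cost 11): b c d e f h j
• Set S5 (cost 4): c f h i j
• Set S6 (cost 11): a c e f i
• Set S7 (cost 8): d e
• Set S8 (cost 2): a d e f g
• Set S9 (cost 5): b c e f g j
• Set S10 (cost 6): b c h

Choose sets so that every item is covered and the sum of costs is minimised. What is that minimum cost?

S5, S8, S9 together cover every item (S5 ∪ S8 ∪ S9 = {a, b, c, d, e, f, g, h, i, j}); total cost 4 + 2 + 5 = 11.
No covering selection has total cost below 11.

11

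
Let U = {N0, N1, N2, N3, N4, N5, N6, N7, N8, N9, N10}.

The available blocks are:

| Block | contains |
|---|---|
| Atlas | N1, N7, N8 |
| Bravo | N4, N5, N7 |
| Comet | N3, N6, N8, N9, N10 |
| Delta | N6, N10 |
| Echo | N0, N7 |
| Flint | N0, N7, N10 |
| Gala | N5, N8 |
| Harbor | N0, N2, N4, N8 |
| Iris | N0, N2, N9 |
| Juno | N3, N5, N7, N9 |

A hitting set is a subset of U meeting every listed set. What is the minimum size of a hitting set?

4

Take H = {N2, N7, N8, N10}. Each listed block contains at least one of these, so H is a hitting set of size 4.
No choice of 3 points meets every block, so 4 is the minimum.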